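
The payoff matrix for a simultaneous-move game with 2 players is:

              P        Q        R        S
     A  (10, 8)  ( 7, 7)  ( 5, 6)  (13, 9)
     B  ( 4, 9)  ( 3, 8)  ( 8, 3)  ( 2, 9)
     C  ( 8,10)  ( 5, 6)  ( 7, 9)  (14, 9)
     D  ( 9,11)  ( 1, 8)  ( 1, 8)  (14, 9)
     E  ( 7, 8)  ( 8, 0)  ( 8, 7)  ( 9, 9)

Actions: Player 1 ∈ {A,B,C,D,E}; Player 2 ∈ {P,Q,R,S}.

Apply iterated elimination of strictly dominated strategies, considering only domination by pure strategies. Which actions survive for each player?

P2 drop Q (P beats it: A:8>7 B:9>8 C:10>6 D:11>8 E:8>0)
P2 drop R (P beats it: A:8>6 B:9>3 C:10>9 D:11>8 E:8>7)
P1 drop B (A beats it: P:10>4 S:13>2)
P1 drop E (A beats it: P:10>7 S:13>9)
P1→{A,C,D} P2→{P,S}

IESDS → P1:{A,C,D} P2:{P,S}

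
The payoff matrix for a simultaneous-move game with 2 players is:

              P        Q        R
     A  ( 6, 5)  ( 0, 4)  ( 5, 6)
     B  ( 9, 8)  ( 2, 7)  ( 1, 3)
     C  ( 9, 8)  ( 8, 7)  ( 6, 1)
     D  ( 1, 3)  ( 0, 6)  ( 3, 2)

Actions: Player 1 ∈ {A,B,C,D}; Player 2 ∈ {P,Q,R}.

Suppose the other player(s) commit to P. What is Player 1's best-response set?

u_1(A vs P) = 6
u_1(B vs P) = 9
u_1(C vs P) = 9
u_1(D vs P) = 1
max payoff 9 at {B,C}

argmax u_1 = {B,C}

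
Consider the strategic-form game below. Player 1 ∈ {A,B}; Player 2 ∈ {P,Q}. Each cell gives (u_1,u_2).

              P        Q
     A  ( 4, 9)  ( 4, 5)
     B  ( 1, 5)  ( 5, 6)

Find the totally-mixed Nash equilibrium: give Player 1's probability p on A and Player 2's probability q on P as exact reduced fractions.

p=1/5, q=1/4

P1 indiff ⇒ q·4+(1-q)·4 = q·1+(1-q)·5 ⇒ q(3) = (1-q)(1) ⇒ q = 1/4
P2 indiff ⇒ p·9+(1-p)·5 = p·5+(1-p)·6 ⇒ p(4) = (1-p)(1) ⇒ p = 1/5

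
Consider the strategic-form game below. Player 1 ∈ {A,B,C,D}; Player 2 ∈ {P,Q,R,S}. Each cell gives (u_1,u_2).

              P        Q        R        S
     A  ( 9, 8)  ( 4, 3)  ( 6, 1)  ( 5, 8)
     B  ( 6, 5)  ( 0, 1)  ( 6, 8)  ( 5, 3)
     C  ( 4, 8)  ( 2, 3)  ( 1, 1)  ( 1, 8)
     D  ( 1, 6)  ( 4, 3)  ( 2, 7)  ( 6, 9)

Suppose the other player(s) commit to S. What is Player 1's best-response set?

argmax u_1 = {D}

u_1(A vs S) = 5
u_1(B vs S) = 5
u_1(C vs S) = 1
u_1(D vs S) = 6
max payoff 6 at {D}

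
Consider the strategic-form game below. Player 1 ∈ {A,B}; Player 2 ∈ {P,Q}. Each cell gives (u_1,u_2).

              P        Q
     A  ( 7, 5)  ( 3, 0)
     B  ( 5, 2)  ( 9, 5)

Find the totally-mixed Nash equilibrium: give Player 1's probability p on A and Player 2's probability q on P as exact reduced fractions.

p=3/8, q=3/4

P1 indiff ⇒ q·7+(1-q)·3 = q·5+(1-q)·9 ⇒ q(2) = (1-q)(6) ⇒ q = 3/4
P2 indiff ⇒ p·5+(1-p)·2 = p·0+(1-p)·5 ⇒ p(5) = (1-p)(3) ⇒ p = 3/8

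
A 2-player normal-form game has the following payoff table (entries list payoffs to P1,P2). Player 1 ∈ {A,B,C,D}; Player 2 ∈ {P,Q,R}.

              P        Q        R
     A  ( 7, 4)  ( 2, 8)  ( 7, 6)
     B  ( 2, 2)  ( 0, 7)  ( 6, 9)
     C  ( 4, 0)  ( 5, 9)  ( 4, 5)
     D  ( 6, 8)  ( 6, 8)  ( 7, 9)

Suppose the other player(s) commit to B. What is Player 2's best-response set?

u_2(P vs B) = 2
u_2(Q vs B) = 7
u_2(R vs B) = 9
max payoff 9 at {R}

P2 best: {R}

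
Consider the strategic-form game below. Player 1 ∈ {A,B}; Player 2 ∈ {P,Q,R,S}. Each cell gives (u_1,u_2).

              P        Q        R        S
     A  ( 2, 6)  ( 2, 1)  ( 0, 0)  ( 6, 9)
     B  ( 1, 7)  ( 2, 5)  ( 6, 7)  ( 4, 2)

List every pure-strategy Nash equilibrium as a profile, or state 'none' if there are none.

Nash profiles: (A,S), (B,R)

(A,P): not NE [P2→S gives 9>6]
(A,Q): not NE [P2→S gives 9>1]
(A,R): not NE [P1→B gives 6>0; P2→S gives 9>0]
(A,S): NE
(B,P): not NE [P1→A gives 2>1]
(B,Q): not NE [P2→R gives 7>5]
(B,R): NE
(B,S): not NE [P1→A gives 6>4; P2→R gives 7>2]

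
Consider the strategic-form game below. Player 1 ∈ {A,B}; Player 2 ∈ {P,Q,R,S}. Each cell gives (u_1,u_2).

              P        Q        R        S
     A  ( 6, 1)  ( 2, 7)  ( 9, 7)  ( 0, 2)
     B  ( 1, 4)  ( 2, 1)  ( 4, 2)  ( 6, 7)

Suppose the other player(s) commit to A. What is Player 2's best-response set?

P2 best: {Q,R}

u_2(P vs A) = 1
u_2(Q vs A) = 7
u_2(R vs A) = 7
u_2(S vs A) = 2
max payoff 7 at {Q,R}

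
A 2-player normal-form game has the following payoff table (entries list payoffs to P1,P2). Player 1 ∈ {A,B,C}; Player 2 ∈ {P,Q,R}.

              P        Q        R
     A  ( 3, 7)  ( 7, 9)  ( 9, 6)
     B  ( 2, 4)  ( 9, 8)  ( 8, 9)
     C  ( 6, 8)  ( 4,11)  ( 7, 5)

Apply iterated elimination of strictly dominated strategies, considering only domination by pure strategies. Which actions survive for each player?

P2 drop P (Q beats it: A:9>7 B:8>4 C:11>8)
P1 drop C (A beats it: Q:7>4 R:9>7)
P1→{A,B} P2→{Q,R}

Remaining: P1:{A,B} P2:{Q,R}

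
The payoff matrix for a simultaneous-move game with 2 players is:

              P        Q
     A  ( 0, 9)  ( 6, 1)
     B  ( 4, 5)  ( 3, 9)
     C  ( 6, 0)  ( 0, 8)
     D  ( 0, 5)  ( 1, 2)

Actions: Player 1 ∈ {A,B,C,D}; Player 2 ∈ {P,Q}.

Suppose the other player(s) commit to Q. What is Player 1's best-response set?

argmax u_1 = {A}

u_1(A vs Q) = 6
u_1(B vs Q) = 3
u_1(C vs Q) = 0
u_1(D vs Q) = 1
max payoff 6 at {A}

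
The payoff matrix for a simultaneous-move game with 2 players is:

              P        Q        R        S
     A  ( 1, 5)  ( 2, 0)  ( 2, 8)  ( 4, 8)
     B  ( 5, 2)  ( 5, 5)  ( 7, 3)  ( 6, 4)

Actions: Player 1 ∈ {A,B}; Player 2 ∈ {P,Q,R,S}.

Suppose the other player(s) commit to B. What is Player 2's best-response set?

P2 best: {Q}

u_2(P vs B) = 2
u_2(Q vs B) = 5
u_2(R vs B) = 3
u_2(S vs B) = 4
max payoff 5 at {Q}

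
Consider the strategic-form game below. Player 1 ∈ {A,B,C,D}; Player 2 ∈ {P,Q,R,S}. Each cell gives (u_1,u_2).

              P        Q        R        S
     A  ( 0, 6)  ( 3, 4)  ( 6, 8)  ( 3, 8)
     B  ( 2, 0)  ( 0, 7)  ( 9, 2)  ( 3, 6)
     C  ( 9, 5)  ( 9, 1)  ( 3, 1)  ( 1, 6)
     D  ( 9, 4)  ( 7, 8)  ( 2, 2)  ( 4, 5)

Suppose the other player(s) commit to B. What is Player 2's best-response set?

BR_2 = {Q}

u_2(P vs B) = 0
u_2(Q vs B) = 7
u_2(R vs B) = 2
u_2(S vs B) = 6
max payoff 7 at {Q}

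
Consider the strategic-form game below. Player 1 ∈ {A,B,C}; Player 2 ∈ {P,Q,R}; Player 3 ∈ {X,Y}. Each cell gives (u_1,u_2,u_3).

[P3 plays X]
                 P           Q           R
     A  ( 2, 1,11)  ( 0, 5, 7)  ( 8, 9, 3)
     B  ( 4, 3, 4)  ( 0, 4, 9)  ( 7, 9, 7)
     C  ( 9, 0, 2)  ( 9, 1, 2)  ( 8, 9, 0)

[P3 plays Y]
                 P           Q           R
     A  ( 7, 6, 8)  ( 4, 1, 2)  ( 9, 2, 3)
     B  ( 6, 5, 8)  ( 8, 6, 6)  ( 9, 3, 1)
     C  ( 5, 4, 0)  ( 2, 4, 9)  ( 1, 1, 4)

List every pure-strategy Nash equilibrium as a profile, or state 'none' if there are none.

(A,P,X): not NE [P1→C gives 9>2; P2→R gives 9>1]
(A,P,Y): not NE [P3→X gives 11>8]
(A,Q,X): not NE [P1→C gives 9>0; P2→R gives 9>5]
(A,Q,Y): not NE [P1→B gives 8>4; P2→P gives 6>1; P3→X gives 7>2]
(A,R,X): NE
(A,R,Y): not NE [P2→P gives 6>2]
(B,P,X): not NE [P1→C gives 9>4; P2→R gives 9>3; P3→Y gives 8>4]
(B,P,Y): not NE [P1→A gives 7>6; P2→Q gives 6>5]
(B,Q,X): not NE [P1→C gives 9>0; P2→R gives 9>4]
(B,Q,Y): not NE [P3→X gives 9>6]
(B,R,X): not NE [P1→C gives 8>7]
(B,R,Y): not NE [P2→Q gives 6>3; P3→X gives 7>1]
(C,P,X): not NE [P2→R gives 9>0]
(C,P,Y): not NE [P1→A gives 7>5; P3→X gives 2>0]
(C,Q,X): not NE [P2→R gives 9>1; P3→Y gives 9>2]
(C,Q,Y): not NE [P1→B gives 8>2]
(C,R,X): not NE [P3→Y gives 4>0]
(C,R,Y): not NE [P1→B gives 9>1; P2→Q gives 4>1]

Nash profiles: (A,R,X)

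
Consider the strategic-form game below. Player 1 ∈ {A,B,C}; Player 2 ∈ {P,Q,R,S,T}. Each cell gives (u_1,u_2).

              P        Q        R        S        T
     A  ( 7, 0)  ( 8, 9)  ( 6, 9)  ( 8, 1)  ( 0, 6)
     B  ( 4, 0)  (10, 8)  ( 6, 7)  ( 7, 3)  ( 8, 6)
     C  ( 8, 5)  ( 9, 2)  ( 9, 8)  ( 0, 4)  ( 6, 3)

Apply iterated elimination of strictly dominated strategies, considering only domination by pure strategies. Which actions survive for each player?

P2 drop P (R beats it: A:9>0 B:7>0 C:8>5)
P2 drop S (R beats it: A:9>1 B:7>3 C:8>4)
P1 drop A (C beats it: Q:9>8 R:9>6 T:6>0)
P2 drop T (R beats it: B:7>6 C:8>3)
P1→{B,C} P2→{Q,R}

IESDS → P1:{B,C} P2:{Q,R}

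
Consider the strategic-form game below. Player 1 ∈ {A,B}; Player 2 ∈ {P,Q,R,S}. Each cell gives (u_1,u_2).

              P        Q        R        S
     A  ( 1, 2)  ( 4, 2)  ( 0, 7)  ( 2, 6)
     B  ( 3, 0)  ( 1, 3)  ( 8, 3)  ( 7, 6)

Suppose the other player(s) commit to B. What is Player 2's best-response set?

u_2(P vs B) = 0
u_2(Q vs B) = 3
u_2(R vs B) = 3
u_2(S vs B) = 6
max payoff 6 at {S}

BR_2 = {S}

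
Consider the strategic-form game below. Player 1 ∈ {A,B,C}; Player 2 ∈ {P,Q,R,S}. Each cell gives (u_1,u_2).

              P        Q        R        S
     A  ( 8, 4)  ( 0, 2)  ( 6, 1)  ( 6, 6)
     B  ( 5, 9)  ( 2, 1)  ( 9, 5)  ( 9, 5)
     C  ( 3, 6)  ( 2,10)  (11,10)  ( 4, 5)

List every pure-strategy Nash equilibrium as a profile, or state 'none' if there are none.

NE set: (C,Q), (C,R)

(A,P): not NE [P2→S gives 6>4]
(A,Q): not NE [P1→C gives 2>0; P2→S gives 6>2]
(A,R): not NE [P1→C gives 11>6; P2→S gives 6>1]
(A,S): not NE [P1→B gives 9>6]
(B,P): not NE [P1→A gives 8>5]
(B,Q): not NE [P2→P gives 9>1]
(B,R): not NE [P1→C gives 11>9; P2→P gives 9>5]
(B,S): not NE [P2→P gives 9>5]
(C,P): not NE [P1→A gives 8>3; P2→R gives 10>6]
(C,Q): NE
(C,R): NE
(C,S): not NE [P1→B gives 9>4; P2→R gives 10>5]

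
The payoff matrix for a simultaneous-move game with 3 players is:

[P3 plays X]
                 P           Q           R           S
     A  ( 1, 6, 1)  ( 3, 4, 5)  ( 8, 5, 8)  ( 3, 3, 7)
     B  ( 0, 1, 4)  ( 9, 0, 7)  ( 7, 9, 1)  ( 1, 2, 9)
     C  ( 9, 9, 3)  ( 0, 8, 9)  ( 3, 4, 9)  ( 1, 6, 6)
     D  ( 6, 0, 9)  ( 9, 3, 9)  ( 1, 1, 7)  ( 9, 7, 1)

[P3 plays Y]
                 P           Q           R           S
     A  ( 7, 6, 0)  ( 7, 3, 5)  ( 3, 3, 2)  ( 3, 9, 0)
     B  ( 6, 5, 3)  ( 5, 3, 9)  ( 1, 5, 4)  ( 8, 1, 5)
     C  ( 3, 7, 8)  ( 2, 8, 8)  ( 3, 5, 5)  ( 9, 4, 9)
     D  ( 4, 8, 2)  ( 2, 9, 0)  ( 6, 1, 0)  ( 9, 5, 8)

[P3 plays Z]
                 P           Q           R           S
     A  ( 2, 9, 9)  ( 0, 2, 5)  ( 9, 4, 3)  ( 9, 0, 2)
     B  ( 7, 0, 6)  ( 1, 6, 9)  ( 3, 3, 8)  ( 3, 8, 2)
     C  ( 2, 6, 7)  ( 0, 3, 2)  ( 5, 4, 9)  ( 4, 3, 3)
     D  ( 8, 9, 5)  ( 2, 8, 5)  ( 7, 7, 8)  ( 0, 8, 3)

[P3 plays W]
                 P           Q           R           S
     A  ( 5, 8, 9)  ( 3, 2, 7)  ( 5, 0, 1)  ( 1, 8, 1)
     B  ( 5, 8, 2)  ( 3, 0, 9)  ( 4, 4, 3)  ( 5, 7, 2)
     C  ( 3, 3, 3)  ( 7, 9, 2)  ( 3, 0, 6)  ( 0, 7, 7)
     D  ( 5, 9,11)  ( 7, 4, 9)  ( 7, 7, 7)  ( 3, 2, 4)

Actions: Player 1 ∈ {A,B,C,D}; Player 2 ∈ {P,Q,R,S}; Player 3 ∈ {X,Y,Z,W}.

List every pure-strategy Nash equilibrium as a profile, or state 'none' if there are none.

(A,P,X): not NE [P1→C gives 9>1; P3→W gives 9>1]
(A,P,Y): not NE [P2→S gives 9>6; P3→W gives 9>0]
(A,P,Z): not NE [P1→D gives 8>2]
(A,P,W): NE
(A,Q,X): not NE [P1→D gives 9>3; P2→P gives 6>4; P3→W gives 7>5]
(A,Q,Y): not NE [P2→S gives 9>3; P3→W gives 7>5]
(A,Q,Z): not NE [P1→D gives 2>0; P2→P gives 9>2; P3→W gives 7>5]
(A,Q,W): not NE [P1→D gives 7>3; P2→S gives 8>2]
(A,R,X): not NE [P2→P gives 6>5]
(A,R,Y): not NE [P1→D gives 6>3; P2→S gives 9>3; P3→X gives 8>2]
(A,R,Z): not NE [P2→P gives 9>4; P3→X gives 8>3]
(A,R,W): not NE [P1→D gives 7>5; P2→S gives 8>0; P3→X gives 8>1]
(A,S,X): not NE [P1→D gives 9>3; P2→P gives 6>3]
(A,S,Y): not NE [P1→D gives 9>3; P3→X gives 7>0]
(A,S,Z): not NE [P2→P gives 9>0; P3→X gives 7>2]
(A,S,W): not NE [P1→B gives 5>1; P3→X gives 7>1]
(B,P,X): not NE [P1→C gives 9>0; P2→R gives 9>1; P3→Z gives 6>4]
(B,P,Y): not NE [P1→A gives 7>6; P3→Z gives 6>3]
(B,P,Z): not NE [P1→D gives 8>7; P2→S gives 8>0]
(B,P,W): not NE [P3→Z gives 6>2]
(B,Q,X): not NE [P2→R gives 9>0; P3→W gives 9>7]
(B,Q,Y): not NE [P1→A gives 7>5; P2→R gives 5>3]
(B,Q,Z): not NE [P1→D gives 2>1; P2→S gives 8>6]
(B,Q,W): not NE [P1→D gives 7>3; P2→P gives 8>0]
(B,R,X): not NE [P1→A gives 8>7; P3→Z gives 8>1]
(B,R,Y): not NE [P1→D gives 6>1; P3→Z gives 8>4]
(B,R,Z): not NE [P1→A gives 9>3; P2→S gives 8>3]
(B,R,W): not NE [P1→D gives 7>4; P2→P gives 8>4; P3→Z gives 8>3]
(B,S,X): not NE [P1→D gives 9>1; P2→R gives 9>2]
(B,S,Y): not NE [P1→D gives 9>8; P2→R gives 5>1; P3→X gives 9>5]
(B,S,Z): not NE [P1→A gives 9>3; P3→X gives 9>2]
(B,S,W): not NE [P2→P gives 8>7; P3→X gives 9>2]
(C,P,X): not NE [P3→Y gives 8>3]
(C,P,Y): not NE [P1→A gives 7>3; P2→Q gives 8>7]
(C,P,Z): not NE [P1→D gives 8>2; P3→Y gives 8>7]
(C,P,W): not NE [P1→D gives 5>3; P2→Q gives 9>3; P3→Y gives 8>3]
(C,Q,X): not NE [P1→D gives 9>0; P2→P gives 9>8]
(C,Q,Y): not NE [P1→A gives 7>2; P3→X gives 9>8]
(C,Q,Z): not NE [P1→D gives 2>0; P2→P gives 6>3; P3→X gives 9>2]
(C,Q,W): not NE [P3→X gives 9>2]
(C,R,X): not NE [P1→A gives 8>3; P2→P gives 9>4]
(C,R,Y): not NE [P1→D gives 6>3; P2→Q gives 8>5; P3→Z gives 9>5]
(C,R,Z): not NE [P1→A gives 9>5; P2→P gives 6>4]
(C,R,W): not NE [P1→D gives 7>3; P2→Q gives 9>0; P3→Z gives 9>6]
(C,S,X): not NE [P1→D gives 9>1; P2→P gives 9>6; P3→Y gives 9>6]
(C,S,Y): not NE [P2→Q gives 8>4]
(C,S,Z): not NE [P1→A gives 9>4; P2→P gives 6>3; P3→Y gives 9>3]
(C,S,W): not NE [P1→B gives 5>0; P2→Q gives 9>7; P3→Y gives 9>7]
(D,P,X): not NE [P1→C gives 9>6; P2→S gives 7>0; P3→W gives 11>9]
(D,P,Y): not NE [P1→A gives 7>4; P2→Q gives 9>8; P3→W gives 11>2]
(D,P,Z): not NE [P3→W gives 11>5]
(D,P,W): NE
(D,Q,X): not NE [P2→S gives 7>3]
(D,Q,Y): not NE [P1→A gives 7>2; P3→W gives 9>0]
(D,Q,Z): not NE [P2→P gives 9>8; P3→W gives 9>5]
(D,Q,W): not NE [P2→P gives 9>4]
(D,R,X): not NE [P1→A gives 8>1; P2→S gives 7>1; P3→Z gives 8>7]
(D,R,Y): not NE [P2→Q gives 9>1; P3→Z gives 8>0]
(D,R,Z): not NE [P1→A gives 9>7; P2→P gives 9>7]
(D,R,W): not NE [P2→P gives 9>7; P3→Z gives 8>7]
(D,S,X): not NE [P3→Y gives 8>1]
(D,S,Y): not NE [P2→Q gives 9>5]
(D,S,Z): not NE [P1→A gives 9>0; P2→P gives 9>8; P3→Y gives 8>3]
(D,S,W): not NE [P1→B gives 5>3; P2→P gives 9>2; P3→Y gives 8>4]

Nash profiles: (A,P,W), (D,P,W)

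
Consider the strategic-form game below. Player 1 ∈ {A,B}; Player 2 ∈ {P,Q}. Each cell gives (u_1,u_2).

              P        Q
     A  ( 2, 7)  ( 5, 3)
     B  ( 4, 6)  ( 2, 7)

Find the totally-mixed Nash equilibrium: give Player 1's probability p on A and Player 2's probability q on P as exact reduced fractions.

P1 indiff ⇒ q·2+(1-q)·5 = q·4+(1-q)·2 ⇒ q(-2) = (1-q)(-3) ⇒ q = 3/5
P2 indiff ⇒ p·7+(1-p)·6 = p·3+(1-p)·7 ⇒ p(4) = (1-p)(1) ⇒ p = 1/5

(p,q) = (1/5, 3/5)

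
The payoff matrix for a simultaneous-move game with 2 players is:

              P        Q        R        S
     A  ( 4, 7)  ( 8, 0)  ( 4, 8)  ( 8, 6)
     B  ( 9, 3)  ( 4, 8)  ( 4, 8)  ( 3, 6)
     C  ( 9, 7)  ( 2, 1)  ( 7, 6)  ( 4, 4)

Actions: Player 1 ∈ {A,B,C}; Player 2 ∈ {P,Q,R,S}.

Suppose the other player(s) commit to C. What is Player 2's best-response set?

u_2(P vs C) = 7
u_2(Q vs C) = 1
u_2(R vs C) = 6
u_2(S vs C) = 4
max payoff 7 at {P}

P2 best: {P}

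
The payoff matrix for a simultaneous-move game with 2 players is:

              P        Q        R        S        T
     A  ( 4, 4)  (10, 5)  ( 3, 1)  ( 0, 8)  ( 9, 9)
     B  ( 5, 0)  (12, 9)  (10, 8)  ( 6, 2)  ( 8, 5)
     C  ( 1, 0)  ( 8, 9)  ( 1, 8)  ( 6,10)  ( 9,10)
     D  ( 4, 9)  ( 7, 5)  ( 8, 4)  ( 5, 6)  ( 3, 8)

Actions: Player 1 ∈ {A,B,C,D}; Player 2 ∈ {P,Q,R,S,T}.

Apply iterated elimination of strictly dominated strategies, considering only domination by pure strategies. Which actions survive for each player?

Survivors P1:{A,B,C} P2:{Q,S,T}

P1 drop D (B beats it: P:5>4 Q:12>7 R:10>8 S:6>5 T:8>3)
P2 drop P (Q beats it: A:5>4 B:9>0 C:9>0)
P2 drop R (Q beats it: A:5>1 B:9>8 C:9>8)
P1→{A,B,C} P2→{Q,S,T}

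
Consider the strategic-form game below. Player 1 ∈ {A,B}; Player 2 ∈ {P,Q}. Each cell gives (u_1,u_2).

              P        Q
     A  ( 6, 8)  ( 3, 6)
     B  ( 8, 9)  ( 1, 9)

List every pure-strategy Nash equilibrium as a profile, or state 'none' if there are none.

(A,P): not NE [P1→B gives 8>6]
(A,Q): not NE [P2→P gives 8>6]
(B,P): NE
(B,Q): not NE [P1→A gives 3>1]

PSNE = {(B,P)}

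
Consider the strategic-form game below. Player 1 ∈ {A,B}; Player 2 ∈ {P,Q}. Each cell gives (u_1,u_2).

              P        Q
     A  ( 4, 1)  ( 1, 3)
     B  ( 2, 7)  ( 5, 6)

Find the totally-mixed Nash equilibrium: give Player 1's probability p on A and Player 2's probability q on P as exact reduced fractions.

p=1/3, q=2/3

P1 indiff ⇒ q·4+(1-q)·1 = q·2+(1-q)·5 ⇒ q(2) = (1-q)(4) ⇒ q = 2/3
P2 indiff ⇒ p·1+(1-p)·7 = p·3+(1-p)·6 ⇒ p(-2) = (1-p)(-1) ⇒ p = 1/3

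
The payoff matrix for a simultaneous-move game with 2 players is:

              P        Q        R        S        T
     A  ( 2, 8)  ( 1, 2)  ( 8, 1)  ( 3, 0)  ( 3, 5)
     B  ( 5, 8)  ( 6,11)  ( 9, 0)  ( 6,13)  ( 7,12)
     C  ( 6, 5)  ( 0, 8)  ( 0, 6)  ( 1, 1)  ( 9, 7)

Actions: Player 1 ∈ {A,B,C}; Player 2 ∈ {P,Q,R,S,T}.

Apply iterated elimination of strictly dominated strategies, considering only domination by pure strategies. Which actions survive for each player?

P1 drop A (B beats it: P:5>2 Q:6>1 R:9>8 S:6>3 T:7>3)
P2 drop P (Q beats it: B:11>8 C:8>5)
P2 drop R (Q beats it: B:11>0 C:8>6)
P1→{B,C} P2→{Q,S,T}

Remaining: P1:{B,C} P2:{Q,S,T}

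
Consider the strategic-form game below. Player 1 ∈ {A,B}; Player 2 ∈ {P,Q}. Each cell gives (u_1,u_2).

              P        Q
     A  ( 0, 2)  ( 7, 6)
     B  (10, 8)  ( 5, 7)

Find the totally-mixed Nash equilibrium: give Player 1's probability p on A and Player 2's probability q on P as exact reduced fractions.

(p,q) = (1/5, 1/6)

P1 indiff ⇒ q·0+(1-q)·7 = q·10+(1-q)·5 ⇒ q(-10) = (1-q)(-2) ⇒ q = 1/6
P2 indiff ⇒ p·2+(1-p)·8 = p·6+(1-p)·7 ⇒ p(-4) = (1-p)(-1) ⇒ p = 1/5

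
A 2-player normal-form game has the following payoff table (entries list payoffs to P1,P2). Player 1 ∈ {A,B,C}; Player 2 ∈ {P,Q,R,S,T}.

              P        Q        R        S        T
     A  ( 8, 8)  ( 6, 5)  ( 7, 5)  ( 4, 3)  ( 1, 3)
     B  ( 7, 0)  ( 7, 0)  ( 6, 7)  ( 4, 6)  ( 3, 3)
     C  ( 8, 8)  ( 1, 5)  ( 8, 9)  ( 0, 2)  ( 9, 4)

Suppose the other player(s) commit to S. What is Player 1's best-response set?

u_1(A vs S) = 4
u_1(B vs S) = 4
u_1(C vs S) = 0
max payoff 4 at {A,B}

BR_1 = {A,B}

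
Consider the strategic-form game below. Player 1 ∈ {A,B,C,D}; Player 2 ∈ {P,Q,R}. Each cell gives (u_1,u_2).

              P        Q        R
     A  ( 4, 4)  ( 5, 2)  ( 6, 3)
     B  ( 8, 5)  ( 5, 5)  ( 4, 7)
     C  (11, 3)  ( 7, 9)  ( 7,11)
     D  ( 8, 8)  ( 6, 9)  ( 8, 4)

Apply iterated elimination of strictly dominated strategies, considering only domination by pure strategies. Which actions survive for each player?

P1 drop A (C beats it: P:11>4 Q:7>5 R:7>6)
P1 drop B (C beats it: P:11>8 Q:7>5 R:7>4)
P2 drop P (Q beats it: C:9>3 D:9>8)
P1→{C,D} P2→{Q,R}

Remaining: P1:{C,D} P2:{Q,R}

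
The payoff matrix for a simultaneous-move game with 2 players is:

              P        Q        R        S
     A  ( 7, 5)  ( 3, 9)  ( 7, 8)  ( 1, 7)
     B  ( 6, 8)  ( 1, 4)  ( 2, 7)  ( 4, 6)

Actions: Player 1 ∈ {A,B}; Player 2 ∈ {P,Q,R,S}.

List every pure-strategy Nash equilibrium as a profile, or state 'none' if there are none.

Nash profiles: (A,Q)

(A,P): not NE [P2→Q gives 9>5]
(A,Q): NE
(A,R): not NE [P2→Q gives 9>8]
(A,S): not NE [P1→B gives 4>1; P2→Q gives 9>7]
(B,P): not NE [P1→A gives 7>6]
(B,Q): not NE [P1→A gives 3>1; P2→P gives 8>4]
(B,R): not NE [P1→A gives 7>2; P2→P gives 8>7]
(B,S): not NE [P2→P gives 8>6]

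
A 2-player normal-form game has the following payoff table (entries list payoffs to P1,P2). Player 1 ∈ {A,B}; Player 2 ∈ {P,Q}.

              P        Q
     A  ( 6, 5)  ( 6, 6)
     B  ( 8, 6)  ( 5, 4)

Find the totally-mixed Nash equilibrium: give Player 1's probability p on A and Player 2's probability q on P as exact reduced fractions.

P1 mixes 2/3 on A; P2 mixes 1/3 on P

P1 indiff ⇒ q·6+(1-q)·6 = q·8+(1-q)·5 ⇒ q(-2) = (1-q)(-1) ⇒ q = 1/3
P2 indiff ⇒ p·5+(1-p)·6 = p·6+(1-p)·4 ⇒ p(-1) = (1-p)(-2) ⇒ p = 2/3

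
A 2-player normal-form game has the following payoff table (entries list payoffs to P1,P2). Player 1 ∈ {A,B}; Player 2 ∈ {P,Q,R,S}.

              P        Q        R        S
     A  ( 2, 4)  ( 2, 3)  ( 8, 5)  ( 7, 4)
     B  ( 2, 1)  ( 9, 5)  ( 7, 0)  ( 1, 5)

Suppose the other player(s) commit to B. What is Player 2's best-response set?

u_2(P vs B) = 1
u_2(Q vs B) = 5
u_2(R vs B) = 0
u_2(S vs B) = 5
max payoff 5 at {Q,S}

P2 best: {Q,S}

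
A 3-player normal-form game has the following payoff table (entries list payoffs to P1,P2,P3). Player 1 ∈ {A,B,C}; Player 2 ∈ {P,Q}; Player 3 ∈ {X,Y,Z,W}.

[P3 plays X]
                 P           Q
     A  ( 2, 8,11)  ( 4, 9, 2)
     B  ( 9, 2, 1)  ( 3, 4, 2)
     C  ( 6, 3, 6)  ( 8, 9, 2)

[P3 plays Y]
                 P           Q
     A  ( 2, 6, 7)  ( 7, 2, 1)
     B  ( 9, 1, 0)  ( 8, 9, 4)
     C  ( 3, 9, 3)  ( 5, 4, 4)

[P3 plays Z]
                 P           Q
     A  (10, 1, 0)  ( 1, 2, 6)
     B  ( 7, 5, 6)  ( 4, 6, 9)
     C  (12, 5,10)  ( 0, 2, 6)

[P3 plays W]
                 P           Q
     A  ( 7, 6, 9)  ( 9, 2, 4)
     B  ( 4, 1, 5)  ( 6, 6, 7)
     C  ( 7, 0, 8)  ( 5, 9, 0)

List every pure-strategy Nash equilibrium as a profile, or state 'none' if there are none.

(A,P,X): not NE [P1→B gives 9>2; P2→Q gives 9>8]
(A,P,Y): not NE [P1→B gives 9>2; P3→X gives 11>7]
(A,P,Z): not NE [P1→C gives 12>10; P2→Q gives 2>1; P3→X gives 11>0]
(A,P,W): not NE [P3→X gives 11>9]
(A,Q,X): not NE [P1→C gives 8>4; P3→Z gives 6>2]
(A,Q,Y): not NE [P1→B gives 8>7; P2→P gives 6>2; P3→Z gives 6>1]
(A,Q,Z): not NE [P1→B gives 4>1]
(A,Q,W): not NE [P2→P gives 6>2; P3→Z gives 6>4]
(B,P,X): not NE [P2→Q gives 4>2; P3→Z gives 6>1]
(B,P,Y): not NE [P2→Q gives 9>1; P3→Z gives 6>0]
(B,P,Z): not NE [P1→C gives 12>7; P2→Q gives 6>5]
(B,P,W): not NE [P1→C gives 7>4; P2→Q gives 6>1; P3→Z gives 6>5]
(B,Q,X): not NE [P1→C gives 8>3; P3→Z gives 9>2]
(B,Q,Y): not NE [P3→Z gives 9>4]
(B,Q,Z): NE
(B,Q,W): not NE [P1→A gives 9>6; P3→Z gives 9>7]
(C,P,X): not NE [P1→B gives 9>6; P2→Q gives 9>3; P3→Z gives 10>6]
(C,P,Y): not NE [P1→B gives 9>3; P3→Z gives 10>3]
(C,P,Z): NE
(C,P,W): not NE [P2→Q gives 9>0; P3→Z gives 10>8]
(C,Q,X): not NE [P3→Z gives 6>2]
(C,Q,Y): not NE [P1→B gives 8>5; P2→P gives 9>4; P3→Z gives 6>4]
(C,Q,Z): not NE [P1→B gives 4>0; P2→P gives 5>2]
(C,Q,W): not NE [P1→A gives 9>5; P3→Z gives 6>0]

NE set: (B,Q,Z), (C,P,Z)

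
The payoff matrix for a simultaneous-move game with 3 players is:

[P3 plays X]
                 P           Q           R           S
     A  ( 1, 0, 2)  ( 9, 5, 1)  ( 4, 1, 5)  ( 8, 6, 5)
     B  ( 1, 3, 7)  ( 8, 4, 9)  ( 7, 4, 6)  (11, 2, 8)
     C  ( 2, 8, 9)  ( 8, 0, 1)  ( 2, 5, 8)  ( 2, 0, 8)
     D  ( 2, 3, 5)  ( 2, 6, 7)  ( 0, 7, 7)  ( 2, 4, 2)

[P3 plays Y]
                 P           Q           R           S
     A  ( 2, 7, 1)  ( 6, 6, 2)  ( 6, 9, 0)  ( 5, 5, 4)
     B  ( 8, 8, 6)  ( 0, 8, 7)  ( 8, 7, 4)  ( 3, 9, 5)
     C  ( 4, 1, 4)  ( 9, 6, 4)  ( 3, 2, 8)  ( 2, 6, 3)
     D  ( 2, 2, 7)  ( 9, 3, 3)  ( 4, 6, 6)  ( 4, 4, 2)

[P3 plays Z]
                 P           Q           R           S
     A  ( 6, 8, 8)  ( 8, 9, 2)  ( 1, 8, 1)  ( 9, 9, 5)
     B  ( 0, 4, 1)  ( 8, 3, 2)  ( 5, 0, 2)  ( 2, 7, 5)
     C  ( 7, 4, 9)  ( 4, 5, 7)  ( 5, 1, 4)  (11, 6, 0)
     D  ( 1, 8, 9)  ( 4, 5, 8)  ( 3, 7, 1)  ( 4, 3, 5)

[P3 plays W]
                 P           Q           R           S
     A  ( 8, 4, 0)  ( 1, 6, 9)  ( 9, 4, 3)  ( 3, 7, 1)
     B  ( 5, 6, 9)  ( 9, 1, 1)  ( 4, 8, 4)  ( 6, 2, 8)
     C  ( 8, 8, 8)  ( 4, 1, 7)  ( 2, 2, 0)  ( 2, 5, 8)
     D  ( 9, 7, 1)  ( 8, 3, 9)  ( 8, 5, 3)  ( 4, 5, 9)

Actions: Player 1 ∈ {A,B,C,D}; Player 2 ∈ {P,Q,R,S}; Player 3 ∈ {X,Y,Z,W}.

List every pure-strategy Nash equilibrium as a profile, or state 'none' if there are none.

(A,P,X): not NE [P1→D gives 2>1; P2→S gives 6>0; P3→Z gives 8>2]
(A,P,Y): not NE [P1→B gives 8>2; P2→R gives 9>7; P3→Z gives 8>1]
(A,P,Z): not NE [P1→C gives 7>6; P2→S gives 9>8]
(A,P,W): not NE [P1→D gives 9>8; P2→S gives 7>4; P3→Z gives 8>0]
(A,Q,X): not NE [P2→S gives 6>5; P3→W gives 9>1]
(A,Q,Y): not NE [P1→D gives 9>6; P2→R gives 9>6; P3→W gives 9>2]
(A,Q,Z): not NE [P3→W gives 9>2]
(A,Q,W): not NE [P1→B gives 9>1; P2→S gives 7>6]
(A,R,X): not NE [P1→B gives 7>4; P2→S gives 6>1]
(A,R,Y): not NE [P1→B gives 8>6; P3→X gives 5>0]
(A,R,Z): not NE [P1→C gives 5>1; P2→S gives 9>8; P3→X gives 5>1]
(A,R,W): not NE [P2→S gives 7>4; P3→X gives 5>3]
(A,S,X): not NE [P1→B gives 11>8]
(A,S,Y): not NE [P2→R gives 9>5; P3→Z gives 5>4]
(A,S,Z): not NE [P1→C gives 11>9]
(A,S,W): not NE [P1→B gives 6>3; P3→Z gives 5>1]
(B,P,X): not NE [P1→D gives 2>1; P2→R gives 4>3; P3→W gives 9>7]
(B,P,Y): not NE [P2→S gives 9>8; P3→W gives 9>6]
(B,P,Z): not NE [P1→C gives 7>0; P2→S gives 7>4; P3→W gives 9>1]
(B,P,W): not NE [P1→D gives 9>5; P2→R gives 8>6]
(B,Q,X): not NE [P1→A gives 9>8]
(B,Q,Y): not NE [P1→D gives 9>0; P2→S gives 9>8; P3→X gives 9>7]
(B,Q,Z): not NE [P2→S gives 7>3; P3→X gives 9>2]
(B,Q,W): not NE [P2→R gives 8>1; P3→X gives 9>1]
(B,R,X): NE
(B,R,Y): not NE [P2→S gives 9>7; P3→X gives 6>4]
(B,R,Z): not NE [P2→S gives 7>0; P3→X gives 6>2]
(B,R,W): not NE [P1→A gives 9>4; P3→X gives 6>4]
(B,S,X): not NE [P2→R gives 4>2]
(B,S,Y): not NE [P1→A gives 5>3; P3→W gives 8>5]
(B,S,Z): not NE [P1→C gives 11>2; P3→W gives 8>5]
(B,S,W): not NE [P2→R gives 8>2]
(C,P,X): NE
(C,P,Y): not NE [P1→B gives 8>4; P2→S gives 6>1; P3→Z gives 9>4]
(C,P,Z): not NE [P2→S gives 6>4]
(C,P,W): not NE [P1→D gives 9>8; P3→Z gives 9>8]
(C,Q,X): not NE [P1→A gives 9>8; P2→P gives 8>0; P3→W gives 7>1]
(C,Q,Y): not NE [P3→W gives 7>4]
(C,Q,Z): not NE [P1→B gives 8>4; P2→S gives 6>5]
(C,Q,W): not NE [P1→B gives 9>4; P2→P gives 8>1]
(C,R,X): not NE [P1→B gives 7>2; P2→P gives 8>5]
(C,R,Y): not NE [P1→B gives 8>3; P2→S gives 6>2]
(C,R,Z): not NE [P2→S gives 6>1; P3→Y gives 8>4]
(C,R,W): not NE [P1→A gives 9>2; P2→P gives 8>2; P3→Y gives 8>0]
(C,S,X): not NE [P1→B gives 11>2; P2→P gives 8>0]
(C,S,Y): not NE [P1→A gives 5>2; P3→W gives 8>3]
(C,S,Z): not NE [P3→W gives 8>0]
(C,S,W): not NE [P1→B gives 6>2; P2→P gives 8>5]
(D,P,X): not NE [P2→R gives 7>3; P3→Z gives 9>5]
(D,P,Y): not NE [P1→B gives 8>2; P2→R gives 6>2; P3→Z gives 9>7]
(D,P,Z): not NE [P1→C gives 7>1]
(D,P,W): not NE [P3→Z gives 9>1]
(D,Q,X): not NE [P1→A gives 9>2; P2→R gives 7>6; P3→W gives 9>7]
(D,Q,Y): not NE [P2→R gives 6>3; P3→W gives 9>3]
(D,Q,Z): not NE [P1→B gives 8>4; P2→P gives 8>5; P3→W gives 9>8]
(D,Q,W): not NE [P1→B gives 9>8; P2→P gives 7>3]
(D,R,X): not NE [P1→B gives 7>0]
(D,R,Y): not NE [P1→B gives 8>4; P3→X gives 7>6]
(D,R,Z): not NE [P1→C gives 5>3; P2→P gives 8>7; P3→X gives 7>1]
(D,R,W): not NE [P1→A gives 9>8; P2→P gives 7>5; P3→X gives 7>3]
(D,S,X): not NE [P1→B gives 11>2; P2→R gives 7>4; P3→W gives 9>2]
(D,S,Y): not NE [P1→A gives 5>4; P2→R gives 6>4; P3→W gives 9>2]
(D,S,Z): not NE [P1→C gives 11>4; P2→P gives 8>3; P3→W gives 9>5]
(D,S,W): not NE [P1→B gives 6>4; P2→P gives 7>5]

Nash profiles: (B,R,X), (C,P,X)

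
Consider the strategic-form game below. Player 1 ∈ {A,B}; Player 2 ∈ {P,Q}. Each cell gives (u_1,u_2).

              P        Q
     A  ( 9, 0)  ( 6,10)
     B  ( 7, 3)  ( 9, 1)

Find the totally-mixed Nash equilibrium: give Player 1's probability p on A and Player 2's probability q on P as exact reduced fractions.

P1 indiff ⇒ q·9+(1-q)·6 = q·7+(1-q)·9 ⇒ q(2) = (1-q)(3) ⇒ q = 3/5
P2 indiff ⇒ p·0+(1-p)·3 = p·10+(1-p)·1 ⇒ p(-10) = (1-p)(-2) ⇒ p = 1/6

(p,q) = (1/6, 3/5)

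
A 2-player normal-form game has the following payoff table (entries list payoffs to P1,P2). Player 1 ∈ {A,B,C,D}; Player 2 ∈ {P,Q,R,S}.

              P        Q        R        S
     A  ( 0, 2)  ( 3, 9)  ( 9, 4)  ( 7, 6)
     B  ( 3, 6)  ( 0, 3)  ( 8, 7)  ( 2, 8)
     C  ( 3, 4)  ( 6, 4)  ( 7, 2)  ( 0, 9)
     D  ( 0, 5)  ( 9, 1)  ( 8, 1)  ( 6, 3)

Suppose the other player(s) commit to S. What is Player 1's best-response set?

P1 best: {A}

u_1(A vs S) = 7
u_1(B vs S) = 2
u_1(C vs S) = 0
u_1(D vs S) = 6
max payoff 7 at {A}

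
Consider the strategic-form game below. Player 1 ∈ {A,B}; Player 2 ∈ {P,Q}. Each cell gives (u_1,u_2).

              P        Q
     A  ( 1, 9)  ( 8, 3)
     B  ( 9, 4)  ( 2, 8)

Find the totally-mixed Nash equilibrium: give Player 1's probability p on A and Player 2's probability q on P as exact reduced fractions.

P1 indiff ⇒ q·1+(1-q)·8 = q·9+(1-q)·2 ⇒ q(-8) = (1-q)(-6) ⇒ q = 3/7
P2 indiff ⇒ p·9+(1-p)·4 = p·3+(1-p)·8 ⇒ p(6) = (1-p)(4) ⇒ p = 2/5

p=2/5, q=3/7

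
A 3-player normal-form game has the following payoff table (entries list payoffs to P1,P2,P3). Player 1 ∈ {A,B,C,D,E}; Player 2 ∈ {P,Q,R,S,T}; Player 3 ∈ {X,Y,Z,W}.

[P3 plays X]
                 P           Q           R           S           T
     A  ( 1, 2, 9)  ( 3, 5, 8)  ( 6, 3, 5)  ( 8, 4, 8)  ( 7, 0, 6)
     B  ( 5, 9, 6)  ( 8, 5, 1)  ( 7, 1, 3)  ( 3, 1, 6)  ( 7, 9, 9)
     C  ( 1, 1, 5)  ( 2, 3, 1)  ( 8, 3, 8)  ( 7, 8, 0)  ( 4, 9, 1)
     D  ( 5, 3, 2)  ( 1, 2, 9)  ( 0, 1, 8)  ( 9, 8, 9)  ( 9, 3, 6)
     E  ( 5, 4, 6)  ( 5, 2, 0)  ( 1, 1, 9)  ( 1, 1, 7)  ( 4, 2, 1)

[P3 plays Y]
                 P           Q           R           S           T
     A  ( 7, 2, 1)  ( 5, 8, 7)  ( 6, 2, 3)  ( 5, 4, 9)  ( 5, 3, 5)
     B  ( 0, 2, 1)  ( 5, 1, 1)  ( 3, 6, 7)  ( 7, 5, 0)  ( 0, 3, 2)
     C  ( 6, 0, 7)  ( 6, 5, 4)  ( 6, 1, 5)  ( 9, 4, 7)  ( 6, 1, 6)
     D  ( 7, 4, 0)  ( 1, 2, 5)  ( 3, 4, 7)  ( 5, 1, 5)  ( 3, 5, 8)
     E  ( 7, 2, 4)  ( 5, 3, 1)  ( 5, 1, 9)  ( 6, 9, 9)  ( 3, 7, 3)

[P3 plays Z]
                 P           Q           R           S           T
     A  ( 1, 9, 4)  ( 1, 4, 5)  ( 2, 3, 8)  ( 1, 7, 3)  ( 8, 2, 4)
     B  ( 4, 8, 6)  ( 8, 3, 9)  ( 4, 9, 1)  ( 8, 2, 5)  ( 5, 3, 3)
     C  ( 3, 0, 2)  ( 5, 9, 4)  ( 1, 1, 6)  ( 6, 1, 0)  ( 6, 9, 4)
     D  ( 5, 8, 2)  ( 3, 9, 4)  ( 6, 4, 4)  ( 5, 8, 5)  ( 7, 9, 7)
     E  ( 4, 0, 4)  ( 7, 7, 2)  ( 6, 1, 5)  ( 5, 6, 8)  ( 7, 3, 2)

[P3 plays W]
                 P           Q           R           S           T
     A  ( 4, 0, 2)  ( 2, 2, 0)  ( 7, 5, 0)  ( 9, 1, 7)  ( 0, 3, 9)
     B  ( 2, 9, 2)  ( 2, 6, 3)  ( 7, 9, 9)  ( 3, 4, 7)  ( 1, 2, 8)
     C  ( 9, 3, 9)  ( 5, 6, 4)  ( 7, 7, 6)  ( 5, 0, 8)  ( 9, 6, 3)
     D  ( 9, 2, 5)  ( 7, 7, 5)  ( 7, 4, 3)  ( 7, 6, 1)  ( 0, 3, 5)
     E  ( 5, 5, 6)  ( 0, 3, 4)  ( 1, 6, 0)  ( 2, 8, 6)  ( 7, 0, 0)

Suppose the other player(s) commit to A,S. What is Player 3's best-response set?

argmax u_3 = {Y}

u_3(X vs A,S) = 8
u_3(Y vs A,S) = 9
u_3(Z vs A,S) = 3
u_3(W vs A,S) = 7
max payoff 9 at {Y}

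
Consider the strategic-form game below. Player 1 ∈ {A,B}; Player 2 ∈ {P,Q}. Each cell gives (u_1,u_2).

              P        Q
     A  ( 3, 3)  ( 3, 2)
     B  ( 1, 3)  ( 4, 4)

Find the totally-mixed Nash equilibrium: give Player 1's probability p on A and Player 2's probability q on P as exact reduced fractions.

P1 indiff ⇒ q·3+(1-q)·3 = q·1+(1-q)·4 ⇒ q(2) = (1-q)(1) ⇒ q = 1/3
P2 indiff ⇒ p·3+(1-p)·3 = p·2+(1-p)·4 ⇒ p(1) = (1-p)(1) ⇒ p = 1/2

(p,q) = (1/2, 1/3)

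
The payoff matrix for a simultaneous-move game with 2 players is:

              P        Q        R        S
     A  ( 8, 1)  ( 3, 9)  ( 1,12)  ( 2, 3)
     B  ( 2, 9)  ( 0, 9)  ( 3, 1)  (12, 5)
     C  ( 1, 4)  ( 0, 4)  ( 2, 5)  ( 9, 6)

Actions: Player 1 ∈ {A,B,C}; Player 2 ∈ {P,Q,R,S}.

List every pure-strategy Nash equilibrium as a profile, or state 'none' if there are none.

PSNE: ∅

(A,P): not NE [P2→R gives 12>1]
(A,Q): not NE [P2→R gives 12>9]
(A,R): not NE [P1→B gives 3>1]
(A,S): not NE [P1→B gives 12>2; P2→R gives 12>3]
(B,P): not NE [P1→A gives 8>2]
(B,Q): not NE [P1→A gives 3>0]
(B,R): not NE [P2→Q gives 9>1]
(B,S): not NE [P2→Q gives 9>5]
(C,P): not NE [P1→A gives 8>1; P2→S gives 6>4]
(C,Q): not NE [P1→A gives 3>0; P2→S gives 6>4]
(C,R): not NE [P1→B gives 3>2; P2→S gives 6>5]
(C,S): not NE [P1→B gives 12>9]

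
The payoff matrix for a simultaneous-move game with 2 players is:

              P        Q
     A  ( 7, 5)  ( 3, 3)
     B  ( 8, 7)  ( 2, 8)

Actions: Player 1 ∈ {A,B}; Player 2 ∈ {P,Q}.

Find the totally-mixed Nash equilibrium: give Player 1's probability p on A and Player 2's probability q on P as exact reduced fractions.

p=1/3, q=1/2

P1 indiff ⇒ q·7+(1-q)·3 = q·8+(1-q)·2 ⇒ q(-1) = (1-q)(-1) ⇒ q = 1/2
P2 indiff ⇒ p·5+(1-p)·7 = p·3+(1-p)·8 ⇒ p(2) = (1-p)(1) ⇒ p = 1/3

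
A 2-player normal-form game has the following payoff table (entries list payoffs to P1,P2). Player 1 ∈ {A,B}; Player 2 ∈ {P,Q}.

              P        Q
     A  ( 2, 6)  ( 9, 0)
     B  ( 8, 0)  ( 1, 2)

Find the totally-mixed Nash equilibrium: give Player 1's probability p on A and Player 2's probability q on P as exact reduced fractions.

p=1/4, q=4/7

P1 indiff ⇒ q·2+(1-q)·9 = q·8+(1-q)·1 ⇒ q(-6) = (1-q)(-8) ⇒ q = 4/7
P2 indiff ⇒ p·6+(1-p)·0 = p·0+(1-p)·2 ⇒ p(6) = (1-p)(2) ⇒ p = 1/4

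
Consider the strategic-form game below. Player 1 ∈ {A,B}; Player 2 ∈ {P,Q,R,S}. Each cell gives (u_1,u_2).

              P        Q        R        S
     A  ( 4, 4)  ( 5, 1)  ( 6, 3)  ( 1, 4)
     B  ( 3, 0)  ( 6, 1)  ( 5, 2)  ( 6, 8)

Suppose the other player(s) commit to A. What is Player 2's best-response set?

argmax u_2 = {P,S}

u_2(P vs A) = 4
u_2(Q vs A) = 1
u_2(R vs A) = 3
u_2(S vs A) = 4
max payoff 4 at {P,S}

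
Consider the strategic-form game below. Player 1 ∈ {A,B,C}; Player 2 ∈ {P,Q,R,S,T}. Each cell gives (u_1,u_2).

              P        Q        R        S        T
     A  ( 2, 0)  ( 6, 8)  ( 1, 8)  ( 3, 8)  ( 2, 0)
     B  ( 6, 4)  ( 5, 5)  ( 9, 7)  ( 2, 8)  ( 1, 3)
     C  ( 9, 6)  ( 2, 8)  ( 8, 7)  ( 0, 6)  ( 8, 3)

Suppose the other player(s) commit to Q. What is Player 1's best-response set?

P1 best: {A}

u_1(A vs Q) = 6
u_1(B vs Q) = 5
u_1(C vs Q) = 2
max payoff 6 at {A}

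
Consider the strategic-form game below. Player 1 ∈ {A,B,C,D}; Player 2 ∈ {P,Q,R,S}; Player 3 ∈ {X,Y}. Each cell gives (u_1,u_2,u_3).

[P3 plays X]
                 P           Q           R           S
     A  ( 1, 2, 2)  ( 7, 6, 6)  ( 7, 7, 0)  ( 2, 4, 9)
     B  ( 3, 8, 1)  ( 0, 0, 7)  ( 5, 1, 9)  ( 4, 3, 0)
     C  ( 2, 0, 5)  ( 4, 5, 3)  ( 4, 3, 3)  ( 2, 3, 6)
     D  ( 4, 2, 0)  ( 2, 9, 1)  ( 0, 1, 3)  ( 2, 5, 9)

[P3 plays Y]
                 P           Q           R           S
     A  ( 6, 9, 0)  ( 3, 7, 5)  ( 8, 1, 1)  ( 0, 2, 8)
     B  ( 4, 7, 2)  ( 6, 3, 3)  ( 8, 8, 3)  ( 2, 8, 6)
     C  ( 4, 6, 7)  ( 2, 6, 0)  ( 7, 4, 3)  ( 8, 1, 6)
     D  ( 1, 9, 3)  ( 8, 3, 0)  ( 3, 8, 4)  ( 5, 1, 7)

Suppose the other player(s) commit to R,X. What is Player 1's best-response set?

u_1(A vs R,X) = 7
u_1(B vs R,X) = 5
u_1(C vs R,X) = 4
u_1(D vs R,X) = 0
max payoff 7 at {A}

P1 best: {A}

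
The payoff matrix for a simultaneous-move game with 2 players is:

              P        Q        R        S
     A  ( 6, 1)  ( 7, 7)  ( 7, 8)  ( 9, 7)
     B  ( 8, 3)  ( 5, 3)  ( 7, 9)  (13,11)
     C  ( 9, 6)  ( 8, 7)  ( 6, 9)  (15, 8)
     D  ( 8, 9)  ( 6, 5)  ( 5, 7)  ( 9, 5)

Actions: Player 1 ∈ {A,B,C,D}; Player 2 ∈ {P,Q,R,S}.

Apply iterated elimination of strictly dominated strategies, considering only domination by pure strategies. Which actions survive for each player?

IESDS → P1:{A,B,C} P2:{R,S}

P1 drop D (C beats it: P:9>8 Q:8>6 R:6>5 S:15>9)
P2 drop P (R beats it: A:8>1 B:9>3 C:9>6)
P2 drop Q (R beats it: A:8>7 B:9>3 C:9>7)
P1→{A,B,C} P2→{R,S}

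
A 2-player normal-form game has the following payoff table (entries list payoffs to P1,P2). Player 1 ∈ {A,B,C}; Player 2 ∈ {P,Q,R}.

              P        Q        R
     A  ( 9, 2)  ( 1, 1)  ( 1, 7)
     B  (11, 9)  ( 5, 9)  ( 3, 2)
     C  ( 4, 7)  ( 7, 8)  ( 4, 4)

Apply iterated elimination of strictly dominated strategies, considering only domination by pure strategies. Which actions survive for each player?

Survivors P1:{B,C} P2:{P,Q}

P1 drop A (B beats it: P:11>9 Q:5>1 R:3>1)
P2 drop R (P beats it: B:9>2 C:7>4)
P1→{B,C} P2→{P,Q}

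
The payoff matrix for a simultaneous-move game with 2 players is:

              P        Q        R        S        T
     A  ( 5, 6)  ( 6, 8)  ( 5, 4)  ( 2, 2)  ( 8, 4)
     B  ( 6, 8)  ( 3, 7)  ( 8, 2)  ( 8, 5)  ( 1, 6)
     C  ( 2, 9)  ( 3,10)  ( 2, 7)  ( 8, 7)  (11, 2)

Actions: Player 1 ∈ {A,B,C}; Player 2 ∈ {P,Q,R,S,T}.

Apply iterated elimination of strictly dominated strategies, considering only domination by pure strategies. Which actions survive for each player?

Remaining: P1:{A,B} P2:{P,Q}

P2 drop R (P beats it: A:6>4 B:8>2 C:9>7)
P2 drop S (P beats it: A:6>2 B:8>5 C:9>7)
P2 drop T (P beats it: A:6>4 B:8>6 C:9>2)
P1 drop C (A beats it: P:5>2 Q:6>3)
P1→{A,B} P2→{P,Q}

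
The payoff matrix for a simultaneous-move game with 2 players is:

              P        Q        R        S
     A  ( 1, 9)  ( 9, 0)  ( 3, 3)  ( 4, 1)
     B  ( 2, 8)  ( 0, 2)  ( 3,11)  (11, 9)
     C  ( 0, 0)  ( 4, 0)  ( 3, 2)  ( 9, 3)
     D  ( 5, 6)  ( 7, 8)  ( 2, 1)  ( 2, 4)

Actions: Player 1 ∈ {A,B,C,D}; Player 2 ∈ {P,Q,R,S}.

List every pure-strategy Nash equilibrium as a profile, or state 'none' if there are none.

PSNE = {(B,R)}

(A,P): not NE [P1→D gives 5>1]
(A,Q): not NE [P2→P gives 9>0]
(A,R): not NE [P2→P gives 9>3]
(A,S): not NE [P1→B gives 11>4; P2→P gives 9>1]
(B,P): not NE [P1→D gives 5>2; P2→R gives 11>8]
(B,Q): not NE [P1→A gives 9>0; P2→R gives 11>2]
(B,R): NE
(B,S): not NE [P2→R gives 11>9]
(C,P): not NE [P1→D gives 5>0; P2→S gives 3>0]
(C,Q): not NE [P1→A gives 9>4; P2→S gives 3>0]
(C,R): not NE [P2→S gives 3>2]
(C,S): not NE [P1→B gives 11>9]
(D,P): not NE [P2→Q gives 8>6]
(D,Q): not NE [P1→A gives 9>7]
(D,R): not NE [P1→C gives 3>2; P2→Q gives 8>1]
(D,S): not NE [P1→B gives 11>2; P2→Q gives 8>4]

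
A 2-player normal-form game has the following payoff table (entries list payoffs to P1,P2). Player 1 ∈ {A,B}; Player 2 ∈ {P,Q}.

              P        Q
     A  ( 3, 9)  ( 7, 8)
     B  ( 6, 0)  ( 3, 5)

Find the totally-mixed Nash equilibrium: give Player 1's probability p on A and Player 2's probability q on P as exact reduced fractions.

P1 mixes 5/6 on A; P2 mixes 4/7 on P

P1 indiff ⇒ q·3+(1-q)·7 = q·6+(1-q)·3 ⇒ q(-3) = (1-q)(-4) ⇒ q = 4/7
P2 indiff ⇒ p·9+(1-p)·0 = p·8+(1-p)·5 ⇒ p(1) = (1-p)(5) ⇒ p = 5/6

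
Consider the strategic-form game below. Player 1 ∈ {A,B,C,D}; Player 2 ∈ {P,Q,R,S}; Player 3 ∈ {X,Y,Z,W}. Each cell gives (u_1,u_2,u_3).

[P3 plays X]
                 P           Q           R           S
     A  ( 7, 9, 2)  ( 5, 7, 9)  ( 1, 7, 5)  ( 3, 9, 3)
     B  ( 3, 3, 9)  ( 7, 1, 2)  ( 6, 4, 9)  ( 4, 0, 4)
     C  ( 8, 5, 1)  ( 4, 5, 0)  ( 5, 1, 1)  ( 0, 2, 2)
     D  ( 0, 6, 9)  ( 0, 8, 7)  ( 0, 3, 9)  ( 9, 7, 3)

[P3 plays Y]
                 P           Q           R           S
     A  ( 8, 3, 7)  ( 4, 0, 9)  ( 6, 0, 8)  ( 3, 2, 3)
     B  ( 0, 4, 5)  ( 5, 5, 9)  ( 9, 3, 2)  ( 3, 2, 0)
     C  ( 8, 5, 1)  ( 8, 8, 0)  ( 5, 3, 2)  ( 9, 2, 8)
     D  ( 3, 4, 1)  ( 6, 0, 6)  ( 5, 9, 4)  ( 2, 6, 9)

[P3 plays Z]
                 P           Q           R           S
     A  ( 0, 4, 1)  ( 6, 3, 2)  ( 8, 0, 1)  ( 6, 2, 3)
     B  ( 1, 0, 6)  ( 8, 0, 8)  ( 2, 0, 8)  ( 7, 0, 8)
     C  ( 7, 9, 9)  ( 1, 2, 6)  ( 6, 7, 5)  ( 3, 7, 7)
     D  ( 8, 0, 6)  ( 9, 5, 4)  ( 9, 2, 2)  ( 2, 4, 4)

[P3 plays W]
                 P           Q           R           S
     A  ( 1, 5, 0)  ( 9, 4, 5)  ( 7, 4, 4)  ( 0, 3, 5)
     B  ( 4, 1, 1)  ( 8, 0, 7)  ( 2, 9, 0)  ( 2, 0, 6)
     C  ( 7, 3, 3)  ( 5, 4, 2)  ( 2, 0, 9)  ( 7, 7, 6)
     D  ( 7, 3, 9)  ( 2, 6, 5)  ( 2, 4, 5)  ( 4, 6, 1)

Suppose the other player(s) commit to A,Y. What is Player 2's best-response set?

P2 best: {P}

u_2(P vs A,Y) = 3
u_2(Q vs A,Y) = 0
u_2(R vs A,Y) = 0
u_2(S vs A,Y) = 2
max payoff 3 at {P}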